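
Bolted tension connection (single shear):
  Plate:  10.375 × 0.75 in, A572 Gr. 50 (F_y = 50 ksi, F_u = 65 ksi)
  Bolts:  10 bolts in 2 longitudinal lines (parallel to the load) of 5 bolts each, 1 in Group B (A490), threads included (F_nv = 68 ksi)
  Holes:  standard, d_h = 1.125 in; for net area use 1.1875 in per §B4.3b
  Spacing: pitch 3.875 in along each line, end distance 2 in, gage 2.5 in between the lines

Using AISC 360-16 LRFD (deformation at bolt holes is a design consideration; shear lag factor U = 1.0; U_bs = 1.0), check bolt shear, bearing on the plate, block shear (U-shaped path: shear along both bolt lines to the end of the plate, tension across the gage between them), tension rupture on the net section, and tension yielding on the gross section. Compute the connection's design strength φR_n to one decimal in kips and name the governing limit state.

Bolt shear: A_b = π(1)²/4 = 0.7854 in². φR_n = 0.75 × 68 × 0.7854 × 10 × 1 = 400.6 kips.
Bearing (0.75 in plate, F_u = 65 ksi): end bolts L_c = 2 − 1.125/2 = 1.4375, R_n = min(1.2×1.4375×0.75×65, 2.4×1×0.75×65) = 84.094 kips/bolt; interior L_c = 3.875 − 1.125 = 2.75, R_n = 117 kips/bolt. φR_n = 0.75 × (2×84.094 + 8×117) = 828.1 kips.
Block shear: shear path 2×[2+4×3.875] = 2×17.5 in, A_gv = 26.25, A_nv = 2×(17.5 − 4.5×1.1875)×0.75 = 18.234 in²; tension across gage: (2.5 − 1×1.1875)×0.75 = 0.98438 in². R_n = min(0.6×65×18.234, 0.6×50×26.25) + 1.0×65×0.98438 = min(711.13, 787.5) + 63.985 = 775.12 kips. φR_n = 0.75 × 775.12 = 581.3 kips.
Tension rupture (net): A_n = (10.375 − 2×1.1875)×0.75 = 6 in² (U = 1.0, A_e = A_n). φR_n = 0.75 × 65 × 6 = 292.5 kips.
Tension yield (gross): A_g = 10.375×0.75 = 7.7813 in². φR_n = 0.90 × 50 × 7.7813 = 350.2 kips.
Governing: min(400.6, 828.1, 581.3, 292.5, 350.2) = 292.5 kips → net-section rupture.

292.5 kips (net-section rupture governs)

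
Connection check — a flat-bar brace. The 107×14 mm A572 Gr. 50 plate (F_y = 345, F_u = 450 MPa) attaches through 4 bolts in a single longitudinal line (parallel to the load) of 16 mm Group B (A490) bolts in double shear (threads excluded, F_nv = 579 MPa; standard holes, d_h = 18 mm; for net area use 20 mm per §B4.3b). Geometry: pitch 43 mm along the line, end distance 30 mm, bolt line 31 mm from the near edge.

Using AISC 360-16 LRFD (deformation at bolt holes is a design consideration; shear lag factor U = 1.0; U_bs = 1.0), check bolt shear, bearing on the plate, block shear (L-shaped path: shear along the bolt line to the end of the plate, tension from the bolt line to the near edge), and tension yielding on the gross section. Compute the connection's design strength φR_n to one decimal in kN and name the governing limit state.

351.5 kN (block shear governs)

Bolt shear: A_b = π(16)²/4 = 201.06 mm². φR_n = 0.75 × 579 × 201.06 × 4 × 2 = 698.5 kN.
Bearing (14 mm plate, F_u = 450 MPa): end bolts L_c = 30 − 18/2 = 21, R_n = min(1.2×21×14×450, 2.4×16×14×450) = 158.76 kN/bolt; interior L_c = 43 − 18 = 25, R_n = 189 kN/bolt. φR_n = 0.75 × (1×158.76 + 3×189) = 544.3 kN.
Block shear: shear path 1×[30+3×43] = 1×159 mm, A_gv = 2226, A_nv = 1×(159 − 3.5×20)×14 = 1246 mm²; tension to near edge: (31 − 0.5×20)×14 = 294 mm². R_n = min(0.6×450×1246, 0.6×345×2226) + 1.0×450×294 = min(336.42, 460.78) + 132.3 = 468.72 kN. φR_n = 0.75 × 468.72 = 351.5 kN.
Tension yield (gross): A_g = 107×14 = 1498 mm². φR_n = 0.90 × 345 × 1498 = 465.1 kN.
Governing: min(698.5, 544.3, 351.5, 465.1) = 351.5 kN → block shear.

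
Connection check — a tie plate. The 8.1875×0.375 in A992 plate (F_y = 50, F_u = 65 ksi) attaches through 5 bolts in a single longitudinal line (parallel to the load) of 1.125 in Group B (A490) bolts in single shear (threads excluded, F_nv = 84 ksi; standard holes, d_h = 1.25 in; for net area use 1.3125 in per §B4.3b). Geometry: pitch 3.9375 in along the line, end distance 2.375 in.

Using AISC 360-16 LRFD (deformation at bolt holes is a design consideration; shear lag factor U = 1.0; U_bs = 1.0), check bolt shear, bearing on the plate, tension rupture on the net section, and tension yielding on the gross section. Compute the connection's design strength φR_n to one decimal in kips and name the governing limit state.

125.7 kips (net-section rupture governs)

Bolt shear: A_b = π(1.125)²/4 = 0.99402 in². φR_n = 0.75 × 84 × 0.99402 × 5 × 1 = 313.1 kips.
Bearing (0.375 in plate, F_u = 65 ksi): end bolts L_c = 2.375 − 1.25/2 = 1.75, R_n = min(1.2×1.75×0.375×65, 2.4×1.125×0.375×65) = 51.188 kips/bolt; interior L_c = 3.9375 − 1.25 = 2.6875, R_n = 65.813 kips/bolt. φR_n = 0.75 × (1×51.188 + 4×65.813) = 235.8 kips.
Tension rupture (net): A_n = (8.1875 − 1×1.3125)×0.375 = 2.5781 in² (U = 1.0, A_e = A_n). φR_n = 0.75 × 65 × 2.5781 = 125.7 kips.
Tension yield (gross): A_g = 8.1875×0.375 = 3.0703 in². φR_n = 0.90 × 50 × 3.0703 = 138.2 kips.
Governing: min(313.1, 235.8, 125.7, 138.2) = 125.7 kips → net-section rupture.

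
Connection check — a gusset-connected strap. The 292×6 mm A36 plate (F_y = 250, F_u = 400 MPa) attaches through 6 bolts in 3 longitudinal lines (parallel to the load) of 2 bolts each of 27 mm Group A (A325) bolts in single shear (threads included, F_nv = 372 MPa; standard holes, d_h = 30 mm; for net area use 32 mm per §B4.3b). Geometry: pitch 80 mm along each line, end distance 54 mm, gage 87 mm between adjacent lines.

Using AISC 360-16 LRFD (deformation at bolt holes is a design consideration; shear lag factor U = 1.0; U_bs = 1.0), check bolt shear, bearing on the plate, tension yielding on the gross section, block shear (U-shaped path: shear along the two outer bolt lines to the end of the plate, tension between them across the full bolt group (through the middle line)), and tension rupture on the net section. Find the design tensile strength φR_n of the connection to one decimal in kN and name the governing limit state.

Bolt shear: A_b = π(27)²/4 = 572.56 mm². φR_n = 0.75 × 372 × 572.56 × 6 × 1 = 958.5 kN.
Bearing (6 mm plate, F_u = 400 MPa): end bolts L_c = 54 − 30/2 = 39, R_n = min(1.2×39×6×400, 2.4×27×6×400) = 112.32 kN/bolt; interior L_c = 80 − 30 = 50, R_n = 144 kN/bolt. φR_n = 0.75 × (3×112.32 + 3×144) = 576.7 kN.
Tension yield (gross): A_g = 292×6 = 1752 mm². φR_n = 0.90 × 250 × 1752 = 394.2 kN.
Block shear: shear path 2×[54+1×80] = 2×134 mm, A_gv = 1608, A_nv = 2×(134 − 1.5×32)×6 = 1032 mm²; tension across gage: (174 − 2×32)×6 = 660 mm². R_n = min(0.6×400×1032, 0.6×250×1608) + 1.0×400×660 = min(247.68, 241.2) + 264 = 505.2 kN. φR_n = 0.75 × 505.2 = 378.9 kN.
Tension rupture (net): A_n = (292 − 3×32)×6 = 1176 mm² (U = 1.0, A_e = A_n). φR_n = 0.75 × 400 × 1176 = 352.8 kN.
Governing: min(958.5, 576.7, 394.2, 378.9, 352.8) = 352.8 kN → net-section rupture.

352.8 kN (net-section rupture governs)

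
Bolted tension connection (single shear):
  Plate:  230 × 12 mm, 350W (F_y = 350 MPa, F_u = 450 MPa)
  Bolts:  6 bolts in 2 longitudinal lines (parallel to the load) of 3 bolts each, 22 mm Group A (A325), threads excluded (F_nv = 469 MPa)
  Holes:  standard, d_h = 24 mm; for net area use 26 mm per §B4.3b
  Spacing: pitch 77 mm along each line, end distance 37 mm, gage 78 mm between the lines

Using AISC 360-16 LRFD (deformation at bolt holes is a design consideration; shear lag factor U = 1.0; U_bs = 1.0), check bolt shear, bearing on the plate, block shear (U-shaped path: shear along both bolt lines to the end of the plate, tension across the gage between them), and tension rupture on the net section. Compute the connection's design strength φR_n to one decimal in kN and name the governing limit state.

720.9 kN (net-section rupture governs)

Bolt shear: A_b = π(22)²/4 = 380.13 mm². φR_n = 0.75 × 469 × 380.13 × 6 × 1 = 802.3 kN.
Bearing (12 mm plate, F_u = 450 MPa): end bolts L_c = 37 − 24/2 = 25, R_n = min(1.2×25×12×450, 2.4×22×12×450) = 162 kN/bolt; interior L_c = 77 − 24 = 53, R_n = 285.12 kN/bolt. φR_n = 0.75 × (2×162 + 4×285.12) = 1098.4 kN.
Block shear: shear path 2×[37+2×77] = 2×191 mm, A_gv = 4584, A_nv = 2×(191 − 2.5×26)×12 = 3024 mm²; tension across gage: (78 − 1×26)×12 = 624 mm². R_n = min(0.6×450×3024, 0.6×350×4584) + 1.0×450×624 = min(816.48, 962.64) + 280.8 = 1097.3 kN. φR_n = 0.75 × 1097.3 = 823.0 kN.
Tension rupture (net): A_n = (230 − 2×26)×12 = 2136 mm² (U = 1.0, A_e = A_n). φR_n = 0.75 × 450 × 2136 = 720.9 kN.
Governing: min(802.3, 1098.4, 823.0, 720.9) = 720.9 kN → net-section rupture.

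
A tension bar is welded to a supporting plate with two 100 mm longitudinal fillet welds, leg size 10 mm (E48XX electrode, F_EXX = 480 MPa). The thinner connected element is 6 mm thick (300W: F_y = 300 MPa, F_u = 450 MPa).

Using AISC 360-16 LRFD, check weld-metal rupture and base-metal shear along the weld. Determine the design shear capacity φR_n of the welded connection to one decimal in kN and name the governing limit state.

Weld metal: throat = 0.707×10 = 7.07 mm, L = 2×100 = 200 mm. φR_n = 0.75 × 0.6 × 480 × 7.07 × 200 = 305.4 kN.
Base metal shear (6 mm plate): yield φR_n = 1.0×0.6×300×6×200 = 216.0 kN; rupture φR_n = 0.75×0.6×450×6×200 = 243.0 kN; take 216.0 kN (yield).
Governing: min(305.4, 216.0) = 216.0 kN → base-metal shear.

216.0 kN (base-metal shear governs)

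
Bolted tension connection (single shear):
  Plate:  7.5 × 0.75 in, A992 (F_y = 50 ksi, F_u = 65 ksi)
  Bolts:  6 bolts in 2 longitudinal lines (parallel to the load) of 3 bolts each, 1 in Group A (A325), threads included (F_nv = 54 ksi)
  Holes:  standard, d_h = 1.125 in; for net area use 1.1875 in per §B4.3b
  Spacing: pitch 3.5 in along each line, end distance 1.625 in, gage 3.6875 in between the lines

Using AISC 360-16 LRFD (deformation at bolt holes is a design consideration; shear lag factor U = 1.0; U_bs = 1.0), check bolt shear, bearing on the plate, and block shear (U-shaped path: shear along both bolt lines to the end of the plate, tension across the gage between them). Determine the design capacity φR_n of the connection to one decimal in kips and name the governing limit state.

Bolt shear: A_b = π(1)²/4 = 0.7854 in². φR_n = 0.75 × 54 × 0.7854 × 6 × 1 = 190.9 kips.
Bearing (0.75 in plate, F_u = 65 ksi): end bolts L_c = 1.625 − 1.125/2 = 1.0625, R_n = min(1.2×1.0625×0.75×65, 2.4×1×0.75×65) = 62.156 kips/bolt; interior L_c = 3.5 − 1.125 = 2.375, R_n = 117 kips/bolt. φR_n = 0.75 × (2×62.156 + 4×117) = 444.2 kips.
Block shear: shear path 2×[1.625+2×3.5] = 2×8.625 in, A_gv = 12.938, A_nv = 2×(8.625 − 2.5×1.1875)×0.75 = 8.4844 in²; tension across gage: (3.6875 − 1×1.1875)×0.75 = 1.875 in². R_n = min(0.6×65×8.4844, 0.6×50×12.938) + 1.0×65×1.875 = min(330.89, 388.14) + 121.88 = 452.77 kips. φR_n = 0.75 × 452.77 = 339.6 kips.
Governing: min(190.9, 444.2, 339.6) = 190.9 kips → bolt shear.

190.9 kips (bolt shear governs)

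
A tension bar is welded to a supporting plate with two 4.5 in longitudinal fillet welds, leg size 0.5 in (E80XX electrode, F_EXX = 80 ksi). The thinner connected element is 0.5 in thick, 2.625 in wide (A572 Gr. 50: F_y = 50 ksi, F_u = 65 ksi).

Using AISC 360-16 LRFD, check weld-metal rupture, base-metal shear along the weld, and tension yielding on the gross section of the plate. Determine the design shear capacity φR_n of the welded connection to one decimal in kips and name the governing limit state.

Weld metal: throat = 0.707×0.5 = 0.3535 in, L = 2×4.5 = 9 in. φR_n = 0.75 × 0.6 × 80 × 0.3535 × 9 = 114.5 kips.
Base metal shear (0.5 in plate): yield φR_n = 1.0×0.6×50×0.5×9 = 135.0 kips; rupture φR_n = 0.75×0.6×65×0.5×9 = 131.6 kips; take 131.6 kips (rupture).
Tension yield (gross): A_g = 2.625×0.5 = 1.3125 in². φR_n = 0.90 × 50 × 1.3125 = 59.1 kips.
Governing: min(114.5, 131.6, 59.1) = 59.1 kips → gross-section yield.

59.1 kips (gross-section yield governs)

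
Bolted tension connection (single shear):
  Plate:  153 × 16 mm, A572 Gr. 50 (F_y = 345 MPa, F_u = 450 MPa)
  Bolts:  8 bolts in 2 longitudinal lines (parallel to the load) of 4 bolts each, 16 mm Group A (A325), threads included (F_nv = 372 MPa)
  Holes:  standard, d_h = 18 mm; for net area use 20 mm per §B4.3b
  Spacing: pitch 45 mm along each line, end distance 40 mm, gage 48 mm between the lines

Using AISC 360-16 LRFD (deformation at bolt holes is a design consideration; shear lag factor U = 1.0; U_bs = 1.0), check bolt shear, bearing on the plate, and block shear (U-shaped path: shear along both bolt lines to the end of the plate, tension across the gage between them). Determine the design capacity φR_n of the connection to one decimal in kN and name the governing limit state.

448.8 kN (bolt shear governs)

Bolt shear: A_b = π(16)²/4 = 201.06 mm². φR_n = 0.75 × 372 × 201.06 × 8 × 1 = 448.8 kN.
Bearing (16 mm plate, F_u = 450 MPa): end bolts L_c = 40 − 18/2 = 31, R_n = min(1.2×31×16×450, 2.4×16×16×450) = 267.84 kN/bolt; interior L_c = 45 − 18 = 27, R_n = 233.28 kN/bolt. φR_n = 0.75 × (2×267.84 + 6×233.28) = 1451.5 kN.
Block shear: shear path 2×[40+3×45] = 2×175 mm, A_gv = 5600, A_nv = 2×(175 − 3.5×20)×16 = 3360 mm²; tension across gage: (48 − 1×20)×16 = 448 mm². R_n = min(0.6×450×3360, 0.6×345×5600) + 1.0×450×448 = min(907.2, 1159.2) + 201.6 = 1108.8 kN. φR_n = 0.75 × 1108.8 = 831.6 kN.
Governing: min(448.8, 1451.5, 831.6) = 448.8 kN → bolt shear.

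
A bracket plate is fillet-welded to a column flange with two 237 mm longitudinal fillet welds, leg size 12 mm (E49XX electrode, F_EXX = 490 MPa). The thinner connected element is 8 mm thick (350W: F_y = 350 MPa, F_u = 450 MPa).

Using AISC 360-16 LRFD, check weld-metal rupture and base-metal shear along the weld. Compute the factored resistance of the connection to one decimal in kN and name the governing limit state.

Weld metal: throat = 0.707×12 = 8.484 mm, L = 2×237 = 474 mm. φR_n = 0.75 × 0.6 × 490 × 8.484 × 474 = 886.7 kN.
Base metal shear (8 mm plate): yield φR_n = 1.0×0.6×350×8×474 = 796.3 kN; rupture φR_n = 0.75×0.6×450×8×474 = 767.9 kN; take 767.9 kN (rupture).
Governing: min(886.7, 767.9) = 767.9 kN → base-metal shear.

767.9 kN (base-metal shear governs)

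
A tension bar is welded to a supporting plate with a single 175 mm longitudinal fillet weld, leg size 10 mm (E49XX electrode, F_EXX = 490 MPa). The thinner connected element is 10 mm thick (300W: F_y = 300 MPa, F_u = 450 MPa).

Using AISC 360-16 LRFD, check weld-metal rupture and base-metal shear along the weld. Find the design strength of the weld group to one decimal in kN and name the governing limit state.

272.8 kN (weld metal governs)

Weld metal: throat = 0.707×10 = 7.07 mm, L = 175 mm. φR_n = 0.75 × 0.6 × 490 × 7.07 × 175 = 272.8 kN.
Base metal shear (10 mm plate): yield φR_n = 1.0×0.6×300×10×175 = 315.0 kN; rupture φR_n = 0.75×0.6×450×10×175 = 354.4 kN; take 315.0 kN (yield).
Governing: min(272.8, 315.0) = 272.8 kN → weld metal.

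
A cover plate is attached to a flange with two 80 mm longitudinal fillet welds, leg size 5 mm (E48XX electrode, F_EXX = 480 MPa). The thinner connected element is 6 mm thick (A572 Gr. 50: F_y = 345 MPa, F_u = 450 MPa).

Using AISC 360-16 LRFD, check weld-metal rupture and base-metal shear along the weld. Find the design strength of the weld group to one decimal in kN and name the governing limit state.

Weld metal: throat = 0.707×5 = 3.535 mm, L = 2×80 = 160 mm. φR_n = 0.75 × 0.6 × 480 × 3.535 × 160 = 122.2 kN.
Base metal shear (6 mm plate): yield φR_n = 1.0×0.6×345×6×160 = 198.7 kN; rupture φR_n = 0.75×0.6×450×6×160 = 194.4 kN; take 194.4 kN (rupture).
Governing: min(122.2, 194.4) = 122.2 kN → weld metal.

122.2 kN (weld metal governs)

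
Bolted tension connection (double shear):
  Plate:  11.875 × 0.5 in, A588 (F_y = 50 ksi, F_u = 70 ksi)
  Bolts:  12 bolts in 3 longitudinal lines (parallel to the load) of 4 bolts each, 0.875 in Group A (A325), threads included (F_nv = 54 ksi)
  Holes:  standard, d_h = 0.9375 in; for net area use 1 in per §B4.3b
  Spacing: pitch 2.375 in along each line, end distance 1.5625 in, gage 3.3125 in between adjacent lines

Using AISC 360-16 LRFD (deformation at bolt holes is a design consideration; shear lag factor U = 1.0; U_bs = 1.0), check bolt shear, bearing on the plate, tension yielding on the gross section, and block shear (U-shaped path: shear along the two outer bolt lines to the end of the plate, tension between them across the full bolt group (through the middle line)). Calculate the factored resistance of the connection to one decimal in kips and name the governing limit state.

Bolt shear: A_b = π(0.875)²/4 = 0.60132 in². φR_n = 0.75 × 54 × 0.60132 × 12 × 2 = 584.5 kips.
Bearing (0.5 in plate, F_u = 70 ksi): end bolts L_c = 1.5625 − 0.9375/2 = 1.09375, R_n = min(1.2×1.09375×0.5×70, 2.4×0.875×0.5×70) = 45.938 kips/bolt; interior L_c = 2.375 − 0.9375 = 1.4375, R_n = 60.375 kips/bolt. φR_n = 0.75 × (3×45.938 + 9×60.375) = 510.9 kips.
Tension yield (gross): A_g = 11.875×0.5 = 5.9375 in². φR_n = 0.90 × 50 × 5.9375 = 267.2 kips.
Block shear: shear path 2×[1.5625+3×2.375] = 2×8.6875 in, A_gv = 8.6875, A_nv = 2×(8.6875 − 3.5×1)×0.5 = 5.1875 in²; tension across gage: (6.625 − 2×1)×0.5 = 2.3125 in². R_n = min(0.6×70×5.1875, 0.6×50×8.6875) + 1.0×70×2.3125 = min(217.88, 260.63) + 161.88 = 379.76 kips. φR_n = 0.75 × 379.76 = 284.8 kips.
Governing: min(584.5, 510.9, 267.2, 284.8) = 267.2 kips → gross-section yield.

267.2 kips (gross-section yield governs)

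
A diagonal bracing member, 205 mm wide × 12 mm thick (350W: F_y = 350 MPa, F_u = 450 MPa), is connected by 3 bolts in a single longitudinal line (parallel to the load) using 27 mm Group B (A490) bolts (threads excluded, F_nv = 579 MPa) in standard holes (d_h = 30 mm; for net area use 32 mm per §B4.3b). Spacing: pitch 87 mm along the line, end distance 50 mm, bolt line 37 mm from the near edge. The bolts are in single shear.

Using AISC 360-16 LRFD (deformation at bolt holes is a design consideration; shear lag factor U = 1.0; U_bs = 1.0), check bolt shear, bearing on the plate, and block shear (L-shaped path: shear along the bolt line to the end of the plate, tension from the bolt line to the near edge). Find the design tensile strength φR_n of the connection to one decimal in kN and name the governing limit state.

435.0 kN (block shear governs)

Bolt shear: A_b = π(27)²/4 = 572.56 mm². φR_n = 0.75 × 579 × 572.56 × 3 × 1 = 745.9 kN.
Bearing (12 mm plate, F_u = 450 MPa): end bolts L_c = 50 − 30/2 = 35, R_n = min(1.2×35×12×450, 2.4×27×12×450) = 226.8 kN/bolt; interior L_c = 87 − 30 = 57, R_n = 349.92 kN/bolt. φR_n = 0.75 × (1×226.8 + 2×349.92) = 695.0 kN.
Block shear: shear path 1×[50+2×87] = 1×224 mm, A_gv = 2688, A_nv = 1×(224 − 2.5×32)×12 = 1728 mm²; tension to near edge: (37 − 0.5×32)×12 = 252 mm². R_n = min(0.6×450×1728, 0.6×350×2688) + 1.0×450×252 = min(466.56, 564.48) + 113.4 = 579.96 kN. φR_n = 0.75 × 579.96 = 435.0 kN.
Governing: min(745.9, 695.0, 435.0) = 435.0 kN → block shear.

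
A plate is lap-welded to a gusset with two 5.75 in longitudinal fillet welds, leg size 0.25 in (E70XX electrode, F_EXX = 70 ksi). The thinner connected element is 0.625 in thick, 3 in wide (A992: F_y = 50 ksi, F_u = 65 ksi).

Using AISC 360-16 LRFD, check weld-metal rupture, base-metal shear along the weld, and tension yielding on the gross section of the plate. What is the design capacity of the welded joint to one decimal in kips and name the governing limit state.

64.0 kips (weld metal governs)

Weld metal: throat = 0.707×0.25 = 0.17675 in, L = 2×5.75 = 11.5 in. φR_n = 0.75 × 0.6 × 70 × 0.17675 × 11.5 = 64.0 kips.
Base metal shear (0.625 in plate): yield φR_n = 1.0×0.6×50×0.625×11.5 = 215.6 kips; rupture φR_n = 0.75×0.6×65×0.625×11.5 = 210.2 kips; take 210.2 kips (rupture).
Tension yield (gross): A_g = 3×0.625 = 1.875 in². φR_n = 0.90 × 50 × 1.875 = 84.4 kips.
Governing: min(64.0, 210.2, 84.4) = 64.0 kips → weld metal.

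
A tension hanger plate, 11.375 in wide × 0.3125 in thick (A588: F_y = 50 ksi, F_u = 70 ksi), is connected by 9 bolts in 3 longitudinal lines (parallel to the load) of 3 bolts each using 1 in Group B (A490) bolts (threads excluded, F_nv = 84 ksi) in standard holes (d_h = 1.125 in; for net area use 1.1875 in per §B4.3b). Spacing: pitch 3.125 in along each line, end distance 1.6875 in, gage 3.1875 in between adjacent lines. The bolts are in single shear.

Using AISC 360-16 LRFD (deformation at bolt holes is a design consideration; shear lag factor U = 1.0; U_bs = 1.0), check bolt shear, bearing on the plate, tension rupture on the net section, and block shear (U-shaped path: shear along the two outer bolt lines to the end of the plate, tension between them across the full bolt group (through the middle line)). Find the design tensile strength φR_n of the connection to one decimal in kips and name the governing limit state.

128.2 kips (net-section rupture governs)

Bolt shear: A_b = π(1)²/4 = 0.7854 in². φR_n = 0.75 × 84 × 0.7854 × 9 × 1 = 445.3 kips.
Bearing (0.3125 in plate, F_u = 70 ksi): end bolts L_c = 1.6875 − 1.125/2 = 1.125, R_n = min(1.2×1.125×0.3125×70, 2.4×1×0.3125×70) = 29.531 kips/bolt; interior L_c = 3.125 − 1.125 = 2, R_n = 52.5 kips/bolt. φR_n = 0.75 × (3×29.531 + 6×52.5) = 302.7 kips.
Tension rupture (net): A_n = (11.375 − 3×1.1875)×0.3125 = 2.4414 in² (U = 1.0, A_e = A_n). φR_n = 0.75 × 70 × 2.4414 = 128.2 kips.
Block shear: shear path 2×[1.6875+2×3.125] = 2×7.9375 in, A_gv = 4.9609, A_nv = 2×(7.9375 − 2.5×1.1875)×0.3125 = 3.1055 in²; tension across gage: (6.375 − 2×1.1875)×0.3125 = 1.25 in². R_n = min(0.6×70×3.1055, 0.6×50×4.9609) + 1.0×70×1.25 = min(130.43, 148.83) + 87.5 = 217.93 kips. φR_n = 0.75 × 217.93 = 163.4 kips.
Governing: min(445.3, 302.7, 128.2, 163.4) = 128.2 kips → net-section rupture.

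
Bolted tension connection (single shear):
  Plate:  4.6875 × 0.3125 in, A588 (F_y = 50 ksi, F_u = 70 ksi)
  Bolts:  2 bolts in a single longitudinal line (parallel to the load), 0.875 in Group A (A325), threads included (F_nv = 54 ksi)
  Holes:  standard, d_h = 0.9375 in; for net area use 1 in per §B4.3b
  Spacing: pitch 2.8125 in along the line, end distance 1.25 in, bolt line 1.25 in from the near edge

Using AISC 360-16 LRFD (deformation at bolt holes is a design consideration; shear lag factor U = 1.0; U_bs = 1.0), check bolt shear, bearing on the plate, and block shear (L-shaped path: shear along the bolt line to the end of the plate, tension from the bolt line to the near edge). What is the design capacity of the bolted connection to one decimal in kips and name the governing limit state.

37.5 kips (block shear governs)

Bolt shear: A_b = π(0.875)²/4 = 0.60132 in². φR_n = 0.75 × 54 × 0.60132 × 2 × 1 = 48.7 kips.
Bearing (0.3125 in plate, F_u = 70 ksi): end bolts L_c = 1.25 − 0.9375/2 = 0.78125, R_n = min(1.2×0.78125×0.3125×70, 2.4×0.875×0.3125×70) = 20.508 kips/bolt; interior L_c = 2.8125 − 0.9375 = 1.875, R_n = 45.938 kips/bolt. φR_n = 0.75 × (1×20.508 + 1×45.938) = 49.8 kips.
Block shear: shear path 1×[1.25+1×2.8125] = 1×4.0625 in, A_gv = 1.2695, A_nv = 1×(4.0625 − 1.5×1)×0.3125 = 0.80078 in²; tension to near edge: (1.25 − 0.5×1)×0.3125 = 0.23438 in². R_n = min(0.6×70×0.80078, 0.6×50×1.2695) + 1.0×70×0.23438 = min(33.633, 38.085) + 16.407 = 50.04 kips. φR_n = 0.75 × 50.04 = 37.5 kips.
Governing: min(48.7, 49.8, 37.5) = 37.5 kips → block shear.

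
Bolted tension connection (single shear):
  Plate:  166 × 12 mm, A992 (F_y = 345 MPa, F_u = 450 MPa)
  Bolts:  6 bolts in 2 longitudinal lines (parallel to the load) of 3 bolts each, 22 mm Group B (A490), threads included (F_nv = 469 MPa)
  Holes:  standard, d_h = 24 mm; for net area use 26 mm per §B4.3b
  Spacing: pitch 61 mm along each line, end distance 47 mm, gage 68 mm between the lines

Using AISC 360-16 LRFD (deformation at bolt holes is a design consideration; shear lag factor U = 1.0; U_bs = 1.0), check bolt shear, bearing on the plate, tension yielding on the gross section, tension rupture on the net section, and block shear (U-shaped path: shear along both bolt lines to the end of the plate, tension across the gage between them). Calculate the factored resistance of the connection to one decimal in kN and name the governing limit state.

Bolt shear: A_b = π(22)²/4 = 380.13 mm². φR_n = 0.75 × 469 × 380.13 × 6 × 1 = 802.3 kN.
Bearing (12 mm plate, F_u = 450 MPa): end bolts L_c = 47 − 24/2 = 35, R_n = min(1.2×35×12×450, 2.4×22×12×450) = 226.8 kN/bolt; interior L_c = 61 − 24 = 37, R_n = 239.76 kN/bolt. φR_n = 0.75 × (2×226.8 + 4×239.76) = 1059.5 kN.
Tension yield (gross): A_g = 166×12 = 1992 mm². φR_n = 0.90 × 345 × 1992 = 618.5 kN.
Tension rupture (net): A_n = (166 − 2×26)×12 = 1368 mm² (U = 1.0, A_e = A_n). φR_n = 0.75 × 450 × 1368 = 461.7 kN.
Block shear: shear path 2×[47+2×61] = 2×169 mm, A_gv = 4056, A_nv = 2×(169 − 2.5×26)×12 = 2496 mm²; tension across gage: (68 − 1×26)×12 = 504 mm². R_n = min(0.6×450×2496, 0.6×345×4056) + 1.0×450×504 = min(673.92, 839.59) + 226.8 = 900.72 kN. φR_n = 0.75 × 900.72 = 675.5 kN.
Governing: min(802.3, 1059.5, 618.5, 461.7, 675.5) = 461.7 kN → net-section rupture.

461.7 kN (net-section rupture governs)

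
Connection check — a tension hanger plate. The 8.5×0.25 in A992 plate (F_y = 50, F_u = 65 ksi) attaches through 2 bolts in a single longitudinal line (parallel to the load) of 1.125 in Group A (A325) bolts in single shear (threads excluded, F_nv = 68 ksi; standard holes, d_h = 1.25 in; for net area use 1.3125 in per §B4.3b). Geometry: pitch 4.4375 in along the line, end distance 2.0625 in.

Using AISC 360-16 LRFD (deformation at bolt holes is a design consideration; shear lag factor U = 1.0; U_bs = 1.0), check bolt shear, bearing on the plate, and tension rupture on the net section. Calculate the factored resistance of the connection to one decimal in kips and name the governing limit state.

53.9 kips (bearing governs)

Bolt shear: A_b = π(1.125)²/4 = 0.99402 in². φR_n = 0.75 × 68 × 0.99402 × 2 × 1 = 101.4 kips.
Bearing (0.25 in plate, F_u = 65 ksi): end bolts L_c = 2.0625 − 1.25/2 = 1.4375, R_n = min(1.2×1.4375×0.25×65, 2.4×1.125×0.25×65) = 28.031 kips/bolt; interior L_c = 4.4375 − 1.25 = 3.1875, R_n = 43.875 kips/bolt. φR_n = 0.75 × (1×28.031 + 1×43.875) = 53.9 kips.
Tension rupture (net): A_n = (8.5 − 1×1.3125)×0.25 = 1.7969 in² (U = 1.0, A_e = A_n). φR_n = 0.75 × 65 × 1.7969 = 87.6 kips.
Governing: min(101.4, 53.9, 87.6) = 53.9 kips → bearing.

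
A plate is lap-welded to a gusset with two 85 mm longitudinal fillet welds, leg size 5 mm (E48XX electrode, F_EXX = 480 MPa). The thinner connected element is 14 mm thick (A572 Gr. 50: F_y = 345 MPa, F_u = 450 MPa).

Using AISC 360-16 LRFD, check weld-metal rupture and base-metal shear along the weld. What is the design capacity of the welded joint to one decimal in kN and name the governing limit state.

129.8 kN (weld metal governs)

Weld metal: throat = 0.707×5 = 3.535 mm, L = 2×85 = 170 mm. φR_n = 0.75 × 0.6 × 480 × 3.535 × 170 = 129.8 kN.
Base metal shear (14 mm plate): yield φR_n = 1.0×0.6×345×14×170 = 492.7 kN; rupture φR_n = 0.75×0.6×450×14×170 = 482.0 kN; take 482.0 kN (rupture).
Governing: min(129.8, 482.0) = 129.8 kN → weld metal.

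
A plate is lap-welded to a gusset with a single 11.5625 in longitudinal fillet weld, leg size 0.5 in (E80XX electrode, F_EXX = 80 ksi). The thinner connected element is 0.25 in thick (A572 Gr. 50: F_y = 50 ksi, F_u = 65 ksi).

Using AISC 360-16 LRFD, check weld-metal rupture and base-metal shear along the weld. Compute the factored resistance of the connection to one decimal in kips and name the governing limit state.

Weld metal: throat = 0.707×0.5 = 0.3535 in, L = 11.5625 in. φR_n = 0.75 × 0.6 × 80 × 0.3535 × 11.5625 = 147.1 kips.
Base metal shear (0.25 in plate): yield φR_n = 1.0×0.6×50×0.25×11.5625 = 86.7 kips; rupture φR_n = 0.75×0.6×65×0.25×11.5625 = 84.6 kips; take 84.6 kips (rupture).
Governing: min(147.1, 84.6) = 84.6 kips → base-metal shear.

84.6 kips (base-metal shear governs)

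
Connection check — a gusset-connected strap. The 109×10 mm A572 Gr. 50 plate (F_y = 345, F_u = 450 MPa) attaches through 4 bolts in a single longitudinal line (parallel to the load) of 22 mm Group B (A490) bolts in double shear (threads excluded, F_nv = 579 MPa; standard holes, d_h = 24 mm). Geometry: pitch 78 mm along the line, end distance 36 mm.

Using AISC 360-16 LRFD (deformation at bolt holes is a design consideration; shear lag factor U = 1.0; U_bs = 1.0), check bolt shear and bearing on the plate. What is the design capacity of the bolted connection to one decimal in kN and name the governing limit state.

631.8 kN (bearing governs)

Bolt shear: A_b = π(22)²/4 = 380.13 mm². φR_n = 0.75 × 579 × 380.13 × 4 × 2 = 1320.6 kN.
Bearing (10 mm plate, F_u = 450 MPa): end bolts L_c = 36 − 24/2 = 24, R_n = min(1.2×24×10×450, 2.4×22×10×450) = 129.6 kN/bolt; interior L_c = 78 − 24 = 54, R_n = 237.6 kN/bolt. φR_n = 0.75 × (1×129.6 + 3×237.6) = 631.8 kN.
Governing: min(1320.6, 631.8) = 631.8 kN → bearing.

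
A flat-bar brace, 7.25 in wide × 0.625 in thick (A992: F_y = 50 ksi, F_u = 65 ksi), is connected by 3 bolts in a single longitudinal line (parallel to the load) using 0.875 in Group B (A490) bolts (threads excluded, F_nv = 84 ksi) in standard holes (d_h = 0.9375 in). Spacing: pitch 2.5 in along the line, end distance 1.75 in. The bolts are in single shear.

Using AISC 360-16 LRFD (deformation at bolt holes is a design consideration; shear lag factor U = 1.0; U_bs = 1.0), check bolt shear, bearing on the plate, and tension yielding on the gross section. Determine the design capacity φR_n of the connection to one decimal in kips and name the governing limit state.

113.6 kips (bolt shear governs)

Bolt shear: A_b = π(0.875)²/4 = 0.60132 in². φR_n = 0.75 × 84 × 0.60132 × 3 × 1 = 113.6 kips.
Bearing (0.625 in plate, F_u = 65 ksi): end bolts L_c = 1.75 − 0.9375/2 = 1.28125, R_n = min(1.2×1.28125×0.625×65, 2.4×0.875×0.625×65) = 62.461 kips/bolt; interior L_c = 2.5 − 0.9375 = 1.5625, R_n = 76.172 kips/bolt. φR_n = 0.75 × (1×62.461 + 2×76.172) = 161.1 kips.
Tension yield (gross): A_g = 7.25×0.625 = 4.5313 in². φR_n = 0.90 × 50 × 4.5313 = 203.9 kips.
Governing: min(113.6, 161.1, 203.9) = 113.6 kips → bolt shear.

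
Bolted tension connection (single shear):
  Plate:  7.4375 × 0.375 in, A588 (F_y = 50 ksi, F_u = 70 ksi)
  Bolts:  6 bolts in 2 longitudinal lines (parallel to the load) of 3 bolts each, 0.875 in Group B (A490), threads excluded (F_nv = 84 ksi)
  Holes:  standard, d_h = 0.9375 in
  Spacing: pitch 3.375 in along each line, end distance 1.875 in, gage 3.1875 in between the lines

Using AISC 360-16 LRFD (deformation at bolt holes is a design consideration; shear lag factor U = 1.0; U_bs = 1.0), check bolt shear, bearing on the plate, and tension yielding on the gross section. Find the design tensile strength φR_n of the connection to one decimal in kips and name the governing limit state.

Bolt shear: A_b = π(0.875)²/4 = 0.60132 in². φR_n = 0.75 × 84 × 0.60132 × 6 × 1 = 227.3 kips.
Bearing (0.375 in plate, F_u = 70 ksi): end bolts L_c = 1.875 − 0.9375/2 = 1.40625, R_n = min(1.2×1.40625×0.375×70, 2.4×0.875×0.375×70) = 44.297 kips/bolt; interior L_c = 3.375 − 0.9375 = 2.4375, R_n = 55.125 kips/bolt. φR_n = 0.75 × (2×44.297 + 4×55.125) = 231.8 kips.
Tension yield (gross): A_g = 7.4375×0.375 = 2.7891 in². φR_n = 0.90 × 50 × 2.7891 = 125.5 kips.
Governing: min(227.3, 231.8, 125.5) = 125.5 kips → gross-section yield.

125.5 kips (gross-section yield governs)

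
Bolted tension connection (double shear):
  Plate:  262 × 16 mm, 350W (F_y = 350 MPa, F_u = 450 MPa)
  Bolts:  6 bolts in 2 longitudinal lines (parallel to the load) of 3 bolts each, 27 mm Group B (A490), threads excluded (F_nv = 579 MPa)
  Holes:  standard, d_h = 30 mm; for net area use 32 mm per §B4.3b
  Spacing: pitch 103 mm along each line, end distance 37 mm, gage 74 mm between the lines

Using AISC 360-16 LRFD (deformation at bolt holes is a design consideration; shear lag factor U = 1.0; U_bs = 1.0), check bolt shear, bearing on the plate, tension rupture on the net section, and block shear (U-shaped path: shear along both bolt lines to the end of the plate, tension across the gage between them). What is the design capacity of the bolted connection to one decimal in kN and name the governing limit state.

1069.2 kN (net-section rupture governs)

Bolt shear: A_b = π(27)²/4 = 572.56 mm². φR_n = 0.75 × 579 × 572.56 × 6 × 2 = 2983.6 kN.
Bearing (16 mm plate, F_u = 450 MPa): end bolts L_c = 37 − 30/2 = 22, R_n = min(1.2×22×16×450, 2.4×27×16×450) = 190.08 kN/bolt; interior L_c = 103 − 30 = 73, R_n = 466.56 kN/bolt. φR_n = 0.75 × (2×190.08 + 4×466.56) = 1684.8 kN.
Tension rupture (net): A_n = (262 − 2×32)×16 = 3168 mm² (U = 1.0, A_e = A_n). φR_n = 0.75 × 450 × 3168 = 1069.2 kN.
Block shear: shear path 2×[37+2×103] = 2×243 mm, A_gv = 7776, A_nv = 2×(243 − 2.5×32)×16 = 5216 mm²; tension across gage: (74 − 1×32)×16 = 672 mm². R_n = min(0.6×450×5216, 0.6×350×7776) + 1.0×450×672 = min(1408.3, 1633) + 302.4 = 1710.7 kN. φR_n = 0.75 × 1710.7 = 1283.0 kN.
Governing: min(2983.6, 1684.8, 1069.2, 1283.0) = 1069.2 kN → net-section rupture.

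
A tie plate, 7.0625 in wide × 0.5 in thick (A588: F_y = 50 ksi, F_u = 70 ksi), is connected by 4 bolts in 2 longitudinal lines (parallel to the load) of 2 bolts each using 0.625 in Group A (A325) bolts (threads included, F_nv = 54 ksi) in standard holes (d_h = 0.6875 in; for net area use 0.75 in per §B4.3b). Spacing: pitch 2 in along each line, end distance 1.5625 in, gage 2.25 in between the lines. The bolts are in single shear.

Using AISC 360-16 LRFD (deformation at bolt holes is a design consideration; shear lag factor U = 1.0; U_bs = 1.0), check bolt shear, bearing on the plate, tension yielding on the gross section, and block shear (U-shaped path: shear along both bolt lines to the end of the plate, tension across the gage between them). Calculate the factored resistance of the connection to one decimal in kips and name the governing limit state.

Bolt shear: A_b = π(0.625)²/4 = 0.3068 in². φR_n = 0.75 × 54 × 0.3068 × 4 × 1 = 49.7 kips.
Bearing (0.5 in plate, F_u = 70 ksi): end bolts L_c = 1.5625 − 0.6875/2 = 1.21875, R_n = min(1.2×1.21875×0.5×70, 2.4×0.625×0.5×70) = 51.188 kips/bolt; interior L_c = 2 − 0.6875 = 1.3125, R_n = 52.5 kips/bolt. φR_n = 0.75 × (2×51.188 + 2×52.5) = 155.5 kips.
Tension yield (gross): A_g = 7.0625×0.5 = 3.5313 in². φR_n = 0.90 × 50 × 3.5313 = 158.9 kips.
Block shear: shear path 2×[1.5625+1×2] = 2×3.5625 in, A_gv = 3.5625, A_nv = 2×(3.5625 − 1.5×0.75)×0.5 = 2.4375 in²; tension across gage: (2.25 − 1×0.75)×0.5 = 0.75 in². R_n = min(0.6×70×2.4375, 0.6×50×3.5625) + 1.0×70×0.75 = min(102.38, 106.88) + 52.5 = 154.88 kips. φR_n = 0.75 × 154.88 = 116.2 kips.
Governing: min(49.7, 155.5, 158.9, 116.2) = 49.7 kips → bolt shear.

49.7 kips (bolt shear governs)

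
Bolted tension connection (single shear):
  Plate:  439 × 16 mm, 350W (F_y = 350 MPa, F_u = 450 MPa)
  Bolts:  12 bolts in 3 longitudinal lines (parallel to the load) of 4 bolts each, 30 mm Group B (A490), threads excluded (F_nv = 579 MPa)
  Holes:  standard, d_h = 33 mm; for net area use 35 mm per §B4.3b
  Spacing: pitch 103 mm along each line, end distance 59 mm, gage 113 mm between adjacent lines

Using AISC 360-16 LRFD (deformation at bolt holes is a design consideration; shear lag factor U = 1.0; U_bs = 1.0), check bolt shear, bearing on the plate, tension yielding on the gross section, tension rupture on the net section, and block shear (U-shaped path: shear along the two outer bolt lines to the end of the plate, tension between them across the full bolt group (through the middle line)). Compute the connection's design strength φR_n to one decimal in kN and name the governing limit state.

1803.6 kN (net-section rupture governs)

Bolt shear: A_b = π(30)²/4 = 706.86 mm². φR_n = 0.75 × 579 × 706.86 × 12 × 1 = 3683.4 kN.
Bearing (16 mm plate, F_u = 450 MPa): end bolts L_c = 59 − 33/2 = 42.5, R_n = min(1.2×42.5×16×450, 2.4×30×16×450) = 367.2 kN/bolt; interior L_c = 103 − 33 = 70, R_n = 518.4 kN/bolt. φR_n = 0.75 × (3×367.2 + 9×518.4) = 4325.4 kN.
Tension yield (gross): A_g = 439×16 = 7024 mm². φR_n = 0.90 × 350 × 7024 = 2212.6 kN.
Tension rupture (net): A_n = (439 − 3×35)×16 = 5344 mm² (U = 1.0, A_e = A_n). φR_n = 0.75 × 450 × 5344 = 1803.6 kN.
Block shear: shear path 2×[59+3×103] = 2×368 mm, A_gv = 11776, A_nv = 2×(368 − 3.5×35)×16 = 7856 mm²; tension across gage: (226 − 2×35)×16 = 2496 mm². R_n = min(0.6×450×7856, 0.6×350×11776) + 1.0×450×2496 = min(2121.1, 2473) + 1123.2 = 3244.3 kN. φR_n = 0.75 × 3244.3 = 2433.2 kN.
Governing: min(3683.4, 4325.4, 2212.6, 1803.6, 2433.2) = 1803.6 kN → net-section rupture.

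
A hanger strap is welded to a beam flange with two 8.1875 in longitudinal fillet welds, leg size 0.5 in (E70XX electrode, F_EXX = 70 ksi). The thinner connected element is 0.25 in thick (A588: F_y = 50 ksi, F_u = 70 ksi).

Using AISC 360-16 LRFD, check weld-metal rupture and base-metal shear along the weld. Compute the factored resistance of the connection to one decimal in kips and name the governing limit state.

Weld metal: throat = 0.707×0.5 = 0.3535 in, L = 2×8.1875 = 16.375 in. φR_n = 0.75 × 0.6 × 70 × 0.3535 × 16.375 = 182.3 kips.
Base metal shear (0.25 in plate): yield φR_n = 1.0×0.6×50×0.25×16.375 = 122.8 kips; rupture φR_n = 0.75×0.6×70×0.25×16.375 = 129.0 kips; take 122.8 kips (yield).
Governing: min(182.3, 122.8) = 122.8 kips → base-metal shear.

122.8 kips (base-metal shear governs)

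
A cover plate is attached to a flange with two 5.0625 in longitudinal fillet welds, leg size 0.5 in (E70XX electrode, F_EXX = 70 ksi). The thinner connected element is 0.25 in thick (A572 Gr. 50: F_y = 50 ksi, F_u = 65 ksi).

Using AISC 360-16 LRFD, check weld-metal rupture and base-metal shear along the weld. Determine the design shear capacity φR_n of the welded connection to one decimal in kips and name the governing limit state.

74.0 kips (base-metal shear governs)

Weld metal: throat = 0.707×0.5 = 0.3535 in, L = 2×5.0625 = 10.125 in. φR_n = 0.75 × 0.6 × 70 × 0.3535 × 10.125 = 112.7 kips.
Base metal shear (0.25 in plate): yield φR_n = 1.0×0.6×50×0.25×10.125 = 75.9 kips; rupture φR_n = 0.75×0.6×65×0.25×10.125 = 74.0 kips; take 74.0 kips (rupture).
Governing: min(112.7, 74.0) = 74.0 kips → base-metal shear.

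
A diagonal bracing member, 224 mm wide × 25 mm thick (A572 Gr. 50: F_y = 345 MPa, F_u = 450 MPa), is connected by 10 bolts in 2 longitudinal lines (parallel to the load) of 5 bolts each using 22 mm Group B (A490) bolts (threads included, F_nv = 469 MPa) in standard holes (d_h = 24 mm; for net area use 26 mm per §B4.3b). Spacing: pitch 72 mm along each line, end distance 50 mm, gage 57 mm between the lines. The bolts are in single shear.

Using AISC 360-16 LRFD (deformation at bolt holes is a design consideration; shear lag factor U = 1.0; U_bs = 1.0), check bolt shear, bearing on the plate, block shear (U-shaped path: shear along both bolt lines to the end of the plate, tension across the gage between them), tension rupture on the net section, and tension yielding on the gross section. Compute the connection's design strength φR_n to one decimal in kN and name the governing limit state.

1337.1 kN (bolt shear governs)

Bolt shear: A_b = π(22)²/4 = 380.13 mm². φR_n = 0.75 × 469 × 380.13 × 10 × 1 = 1337.1 kN.
Bearing (25 mm plate, F_u = 450 MPa): end bolts L_c = 50 − 24/2 = 38, R_n = min(1.2×38×25×450, 2.4×22×25×450) = 513 kN/bolt; interior L_c = 72 − 24 = 48, R_n = 594 kN/bolt. φR_n = 0.75 × (2×513 + 8×594) = 4333.5 kN.
Block shear: shear path 2×[50+4×72] = 2×338 mm, A_gv = 16900, A_nv = 2×(338 − 4.5×26)×25 = 11050 mm²; tension across gage: (57 − 1×26)×25 = 775 mm². R_n = min(0.6×450×11050, 0.6×345×16900) + 1.0×450×775 = min(2983.5, 3498.3) + 348.75 = 3332.3 kN. φR_n = 0.75 × 3332.3 = 2499.2 kN.
Tension rupture (net): A_n = (224 − 2×26)×25 = 4300 mm² (U = 1.0, A_e = A_n). φR_n = 0.75 × 450 × 4300 = 1451.3 kN.
Tension yield (gross): A_g = 224×25 = 5600 mm². φR_n = 0.90 × 345 × 5600 = 1738.8 kN.
Governing: min(1337.1, 4333.5, 2499.2, 1451.3, 1738.8) = 1337.1 kN → bolt shear.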